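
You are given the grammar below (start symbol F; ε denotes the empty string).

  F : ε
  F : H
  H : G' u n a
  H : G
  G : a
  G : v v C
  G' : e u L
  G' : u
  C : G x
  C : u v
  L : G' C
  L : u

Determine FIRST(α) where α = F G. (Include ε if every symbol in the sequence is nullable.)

Add FIRST(F)\{ε} = { a, e, u, v }; F is nullable, continue.
Add FIRST(G) = { a, v }; G is not nullable, stop.

{ a, e, u, v }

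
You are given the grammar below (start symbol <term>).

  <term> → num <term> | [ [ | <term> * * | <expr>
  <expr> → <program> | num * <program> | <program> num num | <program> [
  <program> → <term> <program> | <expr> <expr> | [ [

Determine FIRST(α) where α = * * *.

* is a terminal; add {*} and stop.

{ * }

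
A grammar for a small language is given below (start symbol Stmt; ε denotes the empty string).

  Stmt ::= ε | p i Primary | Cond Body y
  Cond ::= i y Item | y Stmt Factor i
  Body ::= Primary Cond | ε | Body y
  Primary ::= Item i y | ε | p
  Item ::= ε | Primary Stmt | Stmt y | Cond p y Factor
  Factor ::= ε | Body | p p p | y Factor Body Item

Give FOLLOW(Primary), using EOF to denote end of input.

{ EOF, i, p, y }

In Stmt ::= p i Primary: Primary is at the end, add FOLLOW(Stmt) = { EOF, i, p, y }.
In Body ::= Primary Cond: add FIRST(Cond) = { i, y }.
In Item ::= Primary Stmt: add FIRST(Stmt)\{ε} = { i, p, y }.
  Since Stmt is nullable, also add FOLLOW(Item) = { i, p, y }.
Union: FOLLOW(Primary) = { EOF, i, p, y }.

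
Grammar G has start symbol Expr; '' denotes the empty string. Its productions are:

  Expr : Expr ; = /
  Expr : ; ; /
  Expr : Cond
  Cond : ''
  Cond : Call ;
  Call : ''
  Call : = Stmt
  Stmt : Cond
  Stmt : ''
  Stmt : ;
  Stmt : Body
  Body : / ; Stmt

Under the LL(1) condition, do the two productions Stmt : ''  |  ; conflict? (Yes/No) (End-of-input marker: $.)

FIRST('') = { '' } and FIRST(;) = { ; }.
The first alternative is nullable and FOLLOW(Stmt) = { ; } shares ; with FIRST of the second — conflict.

Yes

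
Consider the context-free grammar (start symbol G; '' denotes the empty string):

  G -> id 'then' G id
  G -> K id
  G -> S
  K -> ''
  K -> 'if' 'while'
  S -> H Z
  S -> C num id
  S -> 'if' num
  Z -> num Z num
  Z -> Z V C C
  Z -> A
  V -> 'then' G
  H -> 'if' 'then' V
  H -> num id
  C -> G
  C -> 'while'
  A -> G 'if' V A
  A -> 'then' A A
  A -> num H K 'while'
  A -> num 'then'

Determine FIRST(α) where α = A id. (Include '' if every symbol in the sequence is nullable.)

{ 'if', 'then', 'while', id, num }

Add FIRST(A) = { 'if', 'then', 'while', id, num }; A is not nullable, stop.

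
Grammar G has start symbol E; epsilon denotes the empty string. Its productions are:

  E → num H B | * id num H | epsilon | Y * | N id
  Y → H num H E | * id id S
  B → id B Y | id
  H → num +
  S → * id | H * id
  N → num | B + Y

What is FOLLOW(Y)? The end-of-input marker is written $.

{ $, *, +, id, num }

In E → Y *: add FIRST(*) = { * }.
In B → id B Y: Y is at the end, add FOLLOW(B) = { $, *, +, id, num }.
In N → B + Y: Y is at the end, add FOLLOW(N) = { id }.
Union: FOLLOW(Y) = { $, *, +, id, num }.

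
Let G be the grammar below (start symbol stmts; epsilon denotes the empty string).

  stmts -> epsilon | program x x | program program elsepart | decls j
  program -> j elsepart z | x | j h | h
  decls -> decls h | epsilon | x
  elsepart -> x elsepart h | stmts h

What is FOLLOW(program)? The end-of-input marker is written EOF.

In stmts -> program x x: add FIRST(x x) = { x }.
In stmts -> program program elsepart: add FIRST(program elsepart) = { h, j, x }.
In stmts -> program program elsepart: add FIRST(elsepart) = { h, j, x }.
Union: FOLLOW(program) = { h, j, x }.

{ h, j, x }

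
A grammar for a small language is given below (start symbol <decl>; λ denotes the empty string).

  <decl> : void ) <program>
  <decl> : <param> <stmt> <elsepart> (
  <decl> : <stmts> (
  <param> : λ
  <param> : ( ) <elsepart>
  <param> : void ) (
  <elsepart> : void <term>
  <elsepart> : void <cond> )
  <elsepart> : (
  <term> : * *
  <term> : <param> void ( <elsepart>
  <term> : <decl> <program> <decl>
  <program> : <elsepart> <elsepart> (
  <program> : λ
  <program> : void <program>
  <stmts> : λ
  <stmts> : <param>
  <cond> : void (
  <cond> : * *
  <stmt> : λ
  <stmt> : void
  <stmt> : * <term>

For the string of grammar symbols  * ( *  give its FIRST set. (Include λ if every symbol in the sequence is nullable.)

{ * }

* is a terminal; add {*} and stop.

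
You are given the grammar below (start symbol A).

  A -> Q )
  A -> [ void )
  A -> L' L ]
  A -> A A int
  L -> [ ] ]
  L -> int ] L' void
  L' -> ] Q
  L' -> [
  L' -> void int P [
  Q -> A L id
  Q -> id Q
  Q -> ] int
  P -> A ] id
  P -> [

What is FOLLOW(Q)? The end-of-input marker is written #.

In A -> Q ): add FIRST()) = { ) }.
In L' -> ] Q: Q is at the end, add FOLLOW(L') = { [, int, void }.
In Q -> id Q: Q is at the end, add FOLLOW(Q) = { ), [, int, void }.
Union: FOLLOW(Q) = { ), [, int, void }.

{ ), [, int, void }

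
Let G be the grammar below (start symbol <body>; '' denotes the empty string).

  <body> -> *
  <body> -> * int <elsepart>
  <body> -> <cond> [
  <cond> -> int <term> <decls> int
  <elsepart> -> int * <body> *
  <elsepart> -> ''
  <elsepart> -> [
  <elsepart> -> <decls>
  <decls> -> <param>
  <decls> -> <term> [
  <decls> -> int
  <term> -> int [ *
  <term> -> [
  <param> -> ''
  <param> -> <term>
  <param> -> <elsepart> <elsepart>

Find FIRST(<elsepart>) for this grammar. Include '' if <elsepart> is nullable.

<elsepart> -> int * <body> * contributes {int}.
<elsepart> -> '' contributes ''.
<elsepart> -> [ contributes {[}.
From <elsepart> -> <decls>: add FIRST(<decls>) = { [, int, '' } (including '' since <decls> is nullable).
Union: FIRST(<elsepart>) = { [, int, '' }.

{ [, int, '' }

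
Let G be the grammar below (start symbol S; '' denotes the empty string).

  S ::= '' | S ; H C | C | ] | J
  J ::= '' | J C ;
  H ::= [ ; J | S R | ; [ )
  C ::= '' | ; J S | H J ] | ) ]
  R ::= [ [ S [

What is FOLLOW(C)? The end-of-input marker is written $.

In S ::= S ; H C: C is at the end, add FOLLOW(S) = { $, ;, [ }.
In S ::= C: C is at the end, add FOLLOW(S) = { $, ;, [ }.
In J ::= J C ;: add FIRST(;) = { ; }.
Union: FOLLOW(C) = { $, ;, [ }.

{ $, ;, [ }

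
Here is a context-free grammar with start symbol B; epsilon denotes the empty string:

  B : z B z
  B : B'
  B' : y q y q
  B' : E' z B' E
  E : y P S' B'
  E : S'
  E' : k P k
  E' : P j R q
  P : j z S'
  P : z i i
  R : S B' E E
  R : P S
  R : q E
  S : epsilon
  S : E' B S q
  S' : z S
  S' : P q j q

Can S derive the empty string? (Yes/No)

Yes

S has an epsilon-production, so S ⇒ epsilon.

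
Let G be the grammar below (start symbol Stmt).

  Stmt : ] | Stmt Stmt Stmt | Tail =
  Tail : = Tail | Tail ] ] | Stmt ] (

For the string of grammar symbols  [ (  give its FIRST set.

[ is a terminal; add {[} and stop.

{ [ }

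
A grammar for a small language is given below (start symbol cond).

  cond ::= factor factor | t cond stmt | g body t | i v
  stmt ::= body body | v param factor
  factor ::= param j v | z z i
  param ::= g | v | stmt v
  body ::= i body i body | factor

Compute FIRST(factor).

{ g, i, v, z }

From factor ::= param j v: add FIRST(param) = { g, i, v, z }.
factor ::= z z i contributes {z}.
Union: FIRST(factor) = { g, i, v, z }.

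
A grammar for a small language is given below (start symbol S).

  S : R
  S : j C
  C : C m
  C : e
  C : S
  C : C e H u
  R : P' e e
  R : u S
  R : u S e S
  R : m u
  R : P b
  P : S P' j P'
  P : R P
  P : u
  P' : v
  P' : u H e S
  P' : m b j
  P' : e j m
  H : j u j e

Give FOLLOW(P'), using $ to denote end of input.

In R : P' e e: add FIRST(e e) = { e }.
In P : S P' j P': add FIRST(j P') = { j }.
In P : S P' j P': P' is at the end, add FOLLOW(P) = { b }.
Union: FOLLOW(P') = { b, e, j }.

{ b, e, j }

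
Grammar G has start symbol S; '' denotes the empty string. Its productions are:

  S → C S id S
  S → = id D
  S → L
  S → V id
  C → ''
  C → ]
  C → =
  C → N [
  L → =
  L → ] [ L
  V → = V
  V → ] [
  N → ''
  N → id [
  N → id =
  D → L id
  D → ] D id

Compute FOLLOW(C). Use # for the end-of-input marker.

{ =, [, ], id }

In S → C S id S: add FIRST(S id S) = { =, [, ], id }.
Union: FOLLOW(C) = { =, [, ], id }.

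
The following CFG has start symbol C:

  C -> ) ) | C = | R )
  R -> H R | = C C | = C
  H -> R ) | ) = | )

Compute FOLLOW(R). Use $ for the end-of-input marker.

{ ) }

In C -> R ): add FIRST()) = { ) }.
In R -> H R: R is at the end, add FOLLOW(R) = { ) }.
In H -> R ): add FIRST()) = { ) }.
Union: FOLLOW(R) = { ) }.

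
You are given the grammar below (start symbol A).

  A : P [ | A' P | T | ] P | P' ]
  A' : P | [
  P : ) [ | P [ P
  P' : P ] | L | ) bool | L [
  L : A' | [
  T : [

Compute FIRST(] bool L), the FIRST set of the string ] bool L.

] is a terminal; add {]} and stop.

{ ] }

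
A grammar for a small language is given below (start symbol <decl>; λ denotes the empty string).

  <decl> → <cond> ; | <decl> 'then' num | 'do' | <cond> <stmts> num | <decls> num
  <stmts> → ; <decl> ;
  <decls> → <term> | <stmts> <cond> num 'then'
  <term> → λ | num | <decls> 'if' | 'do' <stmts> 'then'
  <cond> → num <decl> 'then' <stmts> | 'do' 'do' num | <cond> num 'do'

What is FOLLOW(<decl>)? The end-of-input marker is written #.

<decl> is the start symbol, so # ∈ FOLLOW(<decl>).
In <decl> → <decl> 'then' num: add FIRST('then' num) = { 'then' }.
In <stmts> → ; <decl> ;: add FIRST(;) = { ; }.
In <cond> → num <decl> 'then' <stmts>: add FIRST('then' <stmts>) = { 'then' }.
Union: FOLLOW(<decl>) = { #, 'then', ; }.

{ #, 'then', ; }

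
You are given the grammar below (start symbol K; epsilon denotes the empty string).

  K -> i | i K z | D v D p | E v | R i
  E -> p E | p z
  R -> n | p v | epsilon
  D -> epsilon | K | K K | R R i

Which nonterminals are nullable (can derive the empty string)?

{ D, R }

Directly nullable (have an epsilon-production): R, D.
No other nonterminal has a production whose RHS symbols are all nullable.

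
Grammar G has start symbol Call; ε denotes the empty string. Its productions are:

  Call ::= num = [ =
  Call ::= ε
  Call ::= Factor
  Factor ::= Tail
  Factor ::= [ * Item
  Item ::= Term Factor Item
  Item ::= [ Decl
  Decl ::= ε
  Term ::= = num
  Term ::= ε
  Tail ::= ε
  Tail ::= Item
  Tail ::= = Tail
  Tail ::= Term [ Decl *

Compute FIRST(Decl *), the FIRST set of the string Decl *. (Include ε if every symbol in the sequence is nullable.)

Add FIRST(Decl)\{ε} = {  }; Decl is nullable, continue.
* is a terminal; add {*} and stop.

{ * }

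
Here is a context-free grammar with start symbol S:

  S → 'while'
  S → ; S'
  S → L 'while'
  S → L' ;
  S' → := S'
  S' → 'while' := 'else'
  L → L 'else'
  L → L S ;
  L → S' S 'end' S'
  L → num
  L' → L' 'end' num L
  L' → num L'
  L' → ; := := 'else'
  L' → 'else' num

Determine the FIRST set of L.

{ 'while', :=, num }

From L → L 'else': add FIRST(L) = { 'while', :=, num }.
From L → L S ;: add FIRST(L) = { 'while', :=, num }.
From L → S' S 'end' S': add FIRST(S') = { 'while', := }.
L → num contributes {num}.
Union: FIRST(L) = { 'while', :=, num }.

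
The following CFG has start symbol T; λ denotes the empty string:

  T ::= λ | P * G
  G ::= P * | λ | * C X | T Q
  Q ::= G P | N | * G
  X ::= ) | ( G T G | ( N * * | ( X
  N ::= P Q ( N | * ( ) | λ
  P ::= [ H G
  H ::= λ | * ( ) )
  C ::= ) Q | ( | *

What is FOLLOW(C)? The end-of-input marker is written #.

{ (, ) }

In G ::= * C X: add FIRST(X) = { (, ) }.
Union: FOLLOW(C) = { (, ) }.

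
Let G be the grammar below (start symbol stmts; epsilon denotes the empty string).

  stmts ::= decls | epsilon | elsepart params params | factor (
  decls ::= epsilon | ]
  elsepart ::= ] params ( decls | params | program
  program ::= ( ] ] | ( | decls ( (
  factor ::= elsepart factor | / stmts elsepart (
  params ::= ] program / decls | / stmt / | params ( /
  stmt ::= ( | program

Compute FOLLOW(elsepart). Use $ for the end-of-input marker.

In stmts ::= elsepart params params: add FIRST(params params) = { /, ] }.
In factor ::= elsepart factor: add FIRST(factor) = { (, /, ] }.
In factor ::= / stmts elsepart (: add FIRST(() = { ( }.
Union: FOLLOW(elsepart) = { (, /, ] }.

{ (, /, ] }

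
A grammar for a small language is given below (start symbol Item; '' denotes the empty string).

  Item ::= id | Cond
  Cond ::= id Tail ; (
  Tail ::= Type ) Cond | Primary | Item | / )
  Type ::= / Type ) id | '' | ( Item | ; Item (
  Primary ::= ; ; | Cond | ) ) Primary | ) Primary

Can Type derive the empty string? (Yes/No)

Type has an ''-production, so Type ⇒ ''.

Yes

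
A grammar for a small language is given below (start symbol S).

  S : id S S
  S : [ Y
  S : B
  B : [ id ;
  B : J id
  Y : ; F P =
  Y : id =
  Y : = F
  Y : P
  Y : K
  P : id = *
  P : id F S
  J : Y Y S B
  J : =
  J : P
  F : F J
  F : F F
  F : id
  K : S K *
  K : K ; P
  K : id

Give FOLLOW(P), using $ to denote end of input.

In Y : ; F P =: add FIRST(=) = { = }.
In Y : P: P is at the end, add FOLLOW(Y) = { $, *, ;, =, [, id }.
In J : P: P is at the end, add FOLLOW(J) = { $, *, ;, =, [, id }.
In K : K ; P: P is at the end, add FOLLOW(K) = { $, *, ;, =, [, id }.
Union: FOLLOW(P) = { $, *, ;, =, [, id }.

{ $, *, ;, =, [, id }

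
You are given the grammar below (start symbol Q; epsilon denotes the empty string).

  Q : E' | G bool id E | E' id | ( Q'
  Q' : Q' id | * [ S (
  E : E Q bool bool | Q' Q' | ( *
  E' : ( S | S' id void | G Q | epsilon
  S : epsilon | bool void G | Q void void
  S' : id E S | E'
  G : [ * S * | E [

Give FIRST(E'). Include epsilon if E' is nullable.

E' : ( S contributes {(}.
From E' : S' id void: S' nullable, take FIRST(S') ∪ {id} = { (, *, [, id }.
From E' : G Q: add FIRST(G) = { (, *, [ }.
E' : epsilon contributes epsilon.
Union: FIRST(E') = { (, *, [, id, epsilon }.

{ (, *, [, id, epsilon }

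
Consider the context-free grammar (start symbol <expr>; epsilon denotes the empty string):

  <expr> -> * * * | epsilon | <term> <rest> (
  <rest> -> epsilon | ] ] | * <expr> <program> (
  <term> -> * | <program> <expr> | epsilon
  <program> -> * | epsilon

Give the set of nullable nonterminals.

{ <expr>, <program>, <rest>, <term> }

Directly nullable (have an epsilon-production): <expr>, <rest>, <term>, <program>.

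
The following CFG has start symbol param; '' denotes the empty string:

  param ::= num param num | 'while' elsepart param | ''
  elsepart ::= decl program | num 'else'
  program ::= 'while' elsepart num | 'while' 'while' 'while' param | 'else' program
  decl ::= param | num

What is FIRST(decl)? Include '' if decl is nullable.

From decl ::= param: add FIRST(param) = { 'while', num, '' } (including '' since param is nullable).
decl ::= num contributes {num}.
Union: FIRST(decl) = { 'while', num, '' }.

{ 'while', num, '' }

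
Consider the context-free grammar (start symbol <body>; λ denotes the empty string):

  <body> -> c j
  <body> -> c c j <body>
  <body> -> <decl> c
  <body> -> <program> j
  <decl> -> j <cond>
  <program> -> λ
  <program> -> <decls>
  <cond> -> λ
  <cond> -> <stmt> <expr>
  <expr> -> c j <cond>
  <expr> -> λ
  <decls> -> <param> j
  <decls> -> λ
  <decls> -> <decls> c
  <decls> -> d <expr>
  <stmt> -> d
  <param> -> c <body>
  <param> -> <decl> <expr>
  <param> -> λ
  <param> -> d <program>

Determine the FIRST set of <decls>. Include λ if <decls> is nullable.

{ c, d, j, λ }

From <decls> -> <param> j: <param> nullable, take FIRST(<param>) ∪ {j} = { c, d, j }.
<decls> -> λ contributes λ.
From <decls> -> <decls> c: <decls> nullable, take FIRST(<decls>) ∪ {c} = { c, d, j }.
<decls> -> d <expr> contributes {d}.
Union: FIRST(<decls>) = { c, d, j, λ }.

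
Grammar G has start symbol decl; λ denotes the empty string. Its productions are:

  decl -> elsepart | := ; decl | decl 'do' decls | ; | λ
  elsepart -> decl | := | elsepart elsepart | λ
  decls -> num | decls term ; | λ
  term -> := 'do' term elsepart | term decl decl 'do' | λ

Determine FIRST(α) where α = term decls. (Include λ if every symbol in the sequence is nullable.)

{ 'do', :=, ;, num, λ }

Add FIRST(term)\{λ} = { 'do', :=, ; }; term is nullable, continue.
Add FIRST(decls)\{λ} = { 'do', :=, ;, num }; decls is nullable, continue.
Every symbol is nullable, so include λ.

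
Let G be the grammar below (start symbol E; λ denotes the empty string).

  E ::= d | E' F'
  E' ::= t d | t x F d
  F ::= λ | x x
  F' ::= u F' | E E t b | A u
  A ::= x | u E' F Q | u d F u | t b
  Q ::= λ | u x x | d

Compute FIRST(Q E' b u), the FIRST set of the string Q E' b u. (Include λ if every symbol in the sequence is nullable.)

Add FIRST(Q)\{λ} = { d, u }; Q is nullable, continue.
Add FIRST(E') = { t }; E' is not nullable, stop.

{ d, t, u }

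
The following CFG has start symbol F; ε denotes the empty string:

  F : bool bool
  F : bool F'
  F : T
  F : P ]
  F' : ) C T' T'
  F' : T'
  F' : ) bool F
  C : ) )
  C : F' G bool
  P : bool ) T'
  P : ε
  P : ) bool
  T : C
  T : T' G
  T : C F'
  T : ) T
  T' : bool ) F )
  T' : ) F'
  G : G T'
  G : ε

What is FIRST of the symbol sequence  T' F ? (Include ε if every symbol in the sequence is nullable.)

{ ), bool }

Add FIRST(T') = { ), bool }; T' is not nullable, stop.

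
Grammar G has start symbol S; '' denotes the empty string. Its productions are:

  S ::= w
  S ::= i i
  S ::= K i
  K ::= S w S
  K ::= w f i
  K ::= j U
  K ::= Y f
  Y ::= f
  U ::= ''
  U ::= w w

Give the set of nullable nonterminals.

{ U }

Directly nullable (have an ''-production): U.
No other nonterminal has a production whose RHS symbols are all nullable.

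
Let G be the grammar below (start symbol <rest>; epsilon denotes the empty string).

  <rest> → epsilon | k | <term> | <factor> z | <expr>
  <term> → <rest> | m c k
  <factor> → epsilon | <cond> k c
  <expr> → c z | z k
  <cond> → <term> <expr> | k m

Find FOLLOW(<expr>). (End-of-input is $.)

{ $, c, k, z }

In <rest> → <expr>: <expr> is at the end, add FOLLOW(<rest>) = { $, c, z }.
In <cond> → <term> <expr>: <expr> is at the end, add FOLLOW(<cond>) = { k }.
Union: FOLLOW(<expr>) = { $, c, k, z }.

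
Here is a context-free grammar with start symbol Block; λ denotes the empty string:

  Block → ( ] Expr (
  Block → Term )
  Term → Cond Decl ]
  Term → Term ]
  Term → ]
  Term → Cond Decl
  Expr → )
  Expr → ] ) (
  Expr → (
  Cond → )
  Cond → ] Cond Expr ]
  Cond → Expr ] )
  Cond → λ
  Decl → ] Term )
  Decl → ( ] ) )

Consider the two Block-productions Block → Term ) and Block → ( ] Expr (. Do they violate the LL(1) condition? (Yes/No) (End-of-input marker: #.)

Yes

FIRST(Term )) = { (, ), ] } and FIRST(( ] Expr () = { ( }.
Both contain (, so the two alternatives are not disjoint — LL(1) conflict.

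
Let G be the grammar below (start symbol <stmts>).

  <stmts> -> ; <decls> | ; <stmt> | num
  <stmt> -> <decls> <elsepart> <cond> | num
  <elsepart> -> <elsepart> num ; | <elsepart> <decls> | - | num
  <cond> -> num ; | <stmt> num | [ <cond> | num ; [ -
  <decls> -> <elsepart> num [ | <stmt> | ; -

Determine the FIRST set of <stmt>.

{ -, ;, num }

From <stmt> -> <decls> <elsepart> <cond>: add FIRST(<decls>) = { -, ;, num }.
<stmt> -> num contributes {num}.
Union: FIRST(<stmt>) = { -, ;, num }.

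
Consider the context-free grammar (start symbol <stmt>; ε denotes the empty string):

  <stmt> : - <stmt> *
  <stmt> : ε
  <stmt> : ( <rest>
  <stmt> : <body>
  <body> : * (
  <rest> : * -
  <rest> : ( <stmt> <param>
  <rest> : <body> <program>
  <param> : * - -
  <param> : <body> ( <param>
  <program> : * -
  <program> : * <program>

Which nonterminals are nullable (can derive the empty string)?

{ <stmt> }

Directly nullable (have an ε-production): <stmt>.
No other nonterminal has a production whose RHS symbols are all nullable.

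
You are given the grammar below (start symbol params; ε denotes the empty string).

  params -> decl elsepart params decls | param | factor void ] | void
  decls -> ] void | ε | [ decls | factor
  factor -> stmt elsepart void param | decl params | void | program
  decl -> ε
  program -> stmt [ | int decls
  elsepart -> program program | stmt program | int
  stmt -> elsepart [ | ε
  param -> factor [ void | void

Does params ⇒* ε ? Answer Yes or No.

Nullable nonterminals: decl, decls, stmt.
No production of params has an RHS whose symbols are all nullable, so params is not nullable.

No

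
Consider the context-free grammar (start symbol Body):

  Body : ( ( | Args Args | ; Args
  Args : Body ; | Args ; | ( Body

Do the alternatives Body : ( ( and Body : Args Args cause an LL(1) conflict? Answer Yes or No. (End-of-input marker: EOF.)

Yes

FIRST(( () = { ( } and FIRST(Args Args) = { (, ; }.
Both contain (, so the two alternatives are not disjoint — LL(1) conflict.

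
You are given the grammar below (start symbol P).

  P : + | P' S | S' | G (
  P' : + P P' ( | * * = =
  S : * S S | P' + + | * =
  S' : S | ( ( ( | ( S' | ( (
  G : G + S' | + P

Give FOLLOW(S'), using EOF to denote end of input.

{ EOF, (, *, + }

In P : S': S' is at the end, add FOLLOW(P) = { EOF, (, *, + }.
In S' : ( S': S' is at the end, add FOLLOW(S') = { EOF, (, *, + }.
In G : G + S': S' is at the end, add FOLLOW(G) = { (, + }.
Union: FOLLOW(S') = { EOF, (, *, + }.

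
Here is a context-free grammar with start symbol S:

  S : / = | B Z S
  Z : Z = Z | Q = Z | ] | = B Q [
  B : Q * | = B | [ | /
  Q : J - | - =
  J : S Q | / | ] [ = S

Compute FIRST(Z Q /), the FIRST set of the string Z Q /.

Add FIRST(Z) = { -, /, =, [, ] }; Z is not nullable, stop.

{ -, /, =, [, ] }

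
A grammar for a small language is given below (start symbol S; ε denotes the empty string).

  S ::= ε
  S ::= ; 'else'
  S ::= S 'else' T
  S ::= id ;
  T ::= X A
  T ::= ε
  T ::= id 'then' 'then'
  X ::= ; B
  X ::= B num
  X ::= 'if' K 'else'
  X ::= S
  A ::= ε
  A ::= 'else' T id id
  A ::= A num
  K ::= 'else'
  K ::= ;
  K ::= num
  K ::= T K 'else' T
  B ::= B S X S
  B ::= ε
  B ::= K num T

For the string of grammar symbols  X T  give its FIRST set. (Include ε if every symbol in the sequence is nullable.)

{ 'else', 'if', ;, id, num, ε }

Add FIRST(X)\{ε} = { 'else', 'if', ;, id, num }; X is nullable, continue.
Add FIRST(T)\{ε} = { 'else', 'if', ;, id, num }; T is nullable, continue.
Every symbol is nullable, so include ε.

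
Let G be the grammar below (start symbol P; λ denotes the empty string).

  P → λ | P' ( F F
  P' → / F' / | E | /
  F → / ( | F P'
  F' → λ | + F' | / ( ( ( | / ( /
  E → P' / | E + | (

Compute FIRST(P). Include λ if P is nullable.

P → λ contributes λ.
From P → P' ( F F: add FIRST(P') = { (, / }.
Union: FIRST(P) = { (, /, λ }.

{ (, /, λ }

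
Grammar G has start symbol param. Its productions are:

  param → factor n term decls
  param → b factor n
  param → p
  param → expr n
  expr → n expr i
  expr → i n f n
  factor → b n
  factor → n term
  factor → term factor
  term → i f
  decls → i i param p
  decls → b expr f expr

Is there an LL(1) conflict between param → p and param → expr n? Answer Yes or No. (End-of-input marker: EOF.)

FIRST(p) = { p } and FIRST(expr n) = { i, n }.
The FIRST sets are disjoint and neither alternative is nullable — no conflict.

No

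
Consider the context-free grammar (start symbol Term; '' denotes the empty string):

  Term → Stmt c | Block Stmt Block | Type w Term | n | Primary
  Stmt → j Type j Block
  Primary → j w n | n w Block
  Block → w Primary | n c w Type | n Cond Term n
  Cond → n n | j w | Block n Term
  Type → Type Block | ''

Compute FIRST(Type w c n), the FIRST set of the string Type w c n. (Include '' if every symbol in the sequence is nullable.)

Add FIRST(Type)\{''} = { n, w }; Type is nullable, continue.
w is a terminal; add {w} and stop.

{ n, w }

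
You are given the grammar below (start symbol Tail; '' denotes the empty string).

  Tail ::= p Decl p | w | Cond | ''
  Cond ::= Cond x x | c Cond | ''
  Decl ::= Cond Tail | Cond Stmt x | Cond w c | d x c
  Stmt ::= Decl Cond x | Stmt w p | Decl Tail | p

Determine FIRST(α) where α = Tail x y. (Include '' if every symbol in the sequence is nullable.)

Add FIRST(Tail)\{''} = { c, p, w, x }; Tail is nullable, continue.
x is a terminal; add {x} and stop.

{ c, p, w, x }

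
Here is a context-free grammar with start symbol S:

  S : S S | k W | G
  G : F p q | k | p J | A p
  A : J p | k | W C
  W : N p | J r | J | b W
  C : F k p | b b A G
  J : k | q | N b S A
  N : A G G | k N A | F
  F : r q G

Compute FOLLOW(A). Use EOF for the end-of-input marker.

In G : A p: add FIRST(p) = { p }.
In C : b b A G: add FIRST(G) = { b, k, p, q, r }.
In J : N b S A: A is at the end, add FOLLOW(J) = { EOF, b, k, p, q, r }.
In N : A G G: add FIRST(G G) = { b, k, p, q, r }.
In N : k N A: A is at the end, add FOLLOW(N) = { b, k, p, q, r }.
Union: FOLLOW(A) = { EOF, b, k, p, q, r }.

{ EOF, b, k, p, q, r }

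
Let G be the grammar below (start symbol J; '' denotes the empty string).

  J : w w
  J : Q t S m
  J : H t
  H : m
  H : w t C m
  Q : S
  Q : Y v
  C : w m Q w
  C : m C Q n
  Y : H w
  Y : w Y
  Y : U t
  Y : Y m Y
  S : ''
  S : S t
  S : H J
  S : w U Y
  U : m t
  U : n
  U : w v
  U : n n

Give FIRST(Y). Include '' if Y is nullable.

From Y : H w: add FIRST(H) = { m, w }.
Y : w Y contributes {w}.
From Y : U t: add FIRST(U) = { m, n, w }.
From Y : Y m Y: add FIRST(Y) = { m, n, w }.
Union: FIRST(Y) = { m, n, w }.

{ m, n, w }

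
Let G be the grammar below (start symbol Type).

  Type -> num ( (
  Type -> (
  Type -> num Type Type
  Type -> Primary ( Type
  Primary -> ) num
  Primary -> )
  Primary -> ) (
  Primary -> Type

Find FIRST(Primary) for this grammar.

Primary -> ) num contributes {)}.
Primary -> ) contributes {)}.
Primary -> ) ( contributes {)}.
From Primary -> Type: add FIRST(Type) = { (, ), num }.
Union: FIRST(Primary) = { (, ), num }.

{ (, ), num }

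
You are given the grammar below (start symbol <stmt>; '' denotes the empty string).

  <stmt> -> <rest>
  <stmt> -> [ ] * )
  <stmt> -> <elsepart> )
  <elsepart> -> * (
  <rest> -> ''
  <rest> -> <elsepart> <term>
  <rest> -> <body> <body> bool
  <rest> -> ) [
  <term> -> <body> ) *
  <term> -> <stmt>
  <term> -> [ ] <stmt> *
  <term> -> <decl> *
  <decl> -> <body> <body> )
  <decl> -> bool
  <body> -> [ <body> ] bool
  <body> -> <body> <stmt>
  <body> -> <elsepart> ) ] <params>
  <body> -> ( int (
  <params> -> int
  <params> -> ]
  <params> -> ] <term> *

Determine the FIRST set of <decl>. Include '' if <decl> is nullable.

From <decl> -> <body> <body> ): add FIRST(<body>) = { (, *, [ }.
<decl> -> bool contributes {bool}.
Union: FIRST(<decl>) = { (, *, [, bool }.

{ (, *, [, bool }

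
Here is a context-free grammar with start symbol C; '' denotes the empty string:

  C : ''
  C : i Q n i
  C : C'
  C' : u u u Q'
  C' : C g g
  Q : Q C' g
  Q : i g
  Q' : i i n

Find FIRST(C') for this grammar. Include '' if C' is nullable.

C' : u u u Q' contributes {u}.
From C' : C g g: C nullable, take FIRST(C) ∪ {g} = { g, i, u }.
Union: FIRST(C') = { g, i, u }.

{ g, i, u }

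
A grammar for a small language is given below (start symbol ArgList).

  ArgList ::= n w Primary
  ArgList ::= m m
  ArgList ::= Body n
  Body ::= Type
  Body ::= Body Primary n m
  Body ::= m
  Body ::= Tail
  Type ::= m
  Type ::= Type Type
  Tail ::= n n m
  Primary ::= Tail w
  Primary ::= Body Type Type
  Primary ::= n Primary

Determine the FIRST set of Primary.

From Primary ::= Tail w: add FIRST(Tail) = { n }.
From Primary ::= Body Type Type: add FIRST(Body) = { m, n }.
Primary ::= n Primary contributes {n}.
Union: FIRST(Primary) = { m, n }.

{ m, n }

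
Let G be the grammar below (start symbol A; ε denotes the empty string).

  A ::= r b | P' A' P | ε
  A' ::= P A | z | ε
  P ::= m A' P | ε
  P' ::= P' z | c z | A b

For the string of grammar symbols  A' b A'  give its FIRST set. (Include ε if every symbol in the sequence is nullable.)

Add FIRST(A')\{ε} = { b, c, m, r, z }; A' is nullable, continue.
b is a terminal; add {b} and stop.

{ b, c, m, r, z }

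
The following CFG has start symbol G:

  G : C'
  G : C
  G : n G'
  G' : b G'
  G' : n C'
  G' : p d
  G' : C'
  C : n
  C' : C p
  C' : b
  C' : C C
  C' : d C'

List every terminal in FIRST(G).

From G : C': add FIRST(C') = { b, d, n }.
From G : C: add FIRST(C) = { n }.
G : n G' contributes {n}.
Union: FIRST(G) = { b, d, n }.

{ b, d, n }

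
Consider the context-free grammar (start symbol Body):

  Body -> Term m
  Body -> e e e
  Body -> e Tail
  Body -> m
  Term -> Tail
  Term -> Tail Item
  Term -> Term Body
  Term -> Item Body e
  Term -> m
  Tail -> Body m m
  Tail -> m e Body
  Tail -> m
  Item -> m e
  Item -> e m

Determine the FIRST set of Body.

{ e, m }

From Body -> Term m: add FIRST(Term) = { e, m }.
Body -> e e e contributes {e}.
Body -> e Tail contributes {e}.
Body -> m contributes {m}.
Union: FIRST(Body) = { e, m }.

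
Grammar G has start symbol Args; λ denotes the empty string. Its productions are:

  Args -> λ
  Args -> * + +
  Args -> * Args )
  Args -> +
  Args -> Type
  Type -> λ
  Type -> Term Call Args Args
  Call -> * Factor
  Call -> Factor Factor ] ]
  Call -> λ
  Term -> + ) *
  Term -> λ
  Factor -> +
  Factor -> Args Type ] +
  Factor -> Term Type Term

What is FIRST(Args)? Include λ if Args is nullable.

{ *, +, ], λ }

Args -> λ contributes λ.
Args -> * + + contributes {*}.
Args -> * Args ) contributes {*}.
Args -> + contributes {+}.
From Args -> Type: add FIRST(Type) = { *, +, ], λ } (including λ since Type is nullable).
Union: FIRST(Args) = { *, +, ], λ }.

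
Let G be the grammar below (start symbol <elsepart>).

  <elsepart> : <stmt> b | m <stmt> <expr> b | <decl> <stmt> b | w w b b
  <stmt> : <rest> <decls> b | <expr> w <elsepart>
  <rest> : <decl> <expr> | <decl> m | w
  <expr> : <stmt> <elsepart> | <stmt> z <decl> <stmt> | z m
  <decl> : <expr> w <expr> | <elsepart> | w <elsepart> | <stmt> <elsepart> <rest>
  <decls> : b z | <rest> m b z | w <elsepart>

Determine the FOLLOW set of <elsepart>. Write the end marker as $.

{ $, b, m, w, z }

<elsepart> is the start symbol, so $ ∈ FOLLOW(<elsepart>).
In <stmt> : <expr> w <elsepart>: <elsepart> is at the end, add FOLLOW(<stmt>) = { b, m, w, z }.
In <expr> : <stmt> <elsepart>: <elsepart> is at the end, add FOLLOW(<expr>) = { b, m, w, z }.
In <decl> : <elsepart>: <elsepart> is at the end, add FOLLOW(<decl>) = { m, w, z }.
In <decl> : w <elsepart>: <elsepart> is at the end, add FOLLOW(<decl>) = { m, w, z }.
In <decl> : <stmt> <elsepart> <rest>: add FIRST(<rest>) = { m, w, z }.
In <decls> : w <elsepart>: <elsepart> is at the end, add FOLLOW(<decls>) = { b }.
Union: FOLLOW(<elsepart>) = { $, b, m, w, z }.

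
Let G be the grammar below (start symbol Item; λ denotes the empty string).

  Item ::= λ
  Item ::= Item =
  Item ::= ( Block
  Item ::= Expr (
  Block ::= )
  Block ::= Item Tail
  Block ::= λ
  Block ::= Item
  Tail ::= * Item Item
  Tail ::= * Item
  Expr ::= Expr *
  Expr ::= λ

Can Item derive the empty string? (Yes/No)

Yes

Item has an λ-production, so Item ⇒ λ.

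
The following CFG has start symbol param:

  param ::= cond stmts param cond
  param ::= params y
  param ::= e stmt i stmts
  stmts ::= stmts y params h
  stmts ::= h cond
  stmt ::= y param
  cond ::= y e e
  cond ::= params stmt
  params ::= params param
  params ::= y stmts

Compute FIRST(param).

{ e, y }

From param ::= cond stmts param cond: add FIRST(cond) = { y }.
From param ::= params y: add FIRST(params) = { y }.
param ::= e stmt i stmts contributes {e}.
Union: FIRST(param) = { e, y }.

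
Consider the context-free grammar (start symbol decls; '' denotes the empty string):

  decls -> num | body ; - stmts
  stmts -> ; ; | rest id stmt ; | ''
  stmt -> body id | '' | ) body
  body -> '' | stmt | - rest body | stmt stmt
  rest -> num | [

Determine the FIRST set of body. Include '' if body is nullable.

{ ), -, id, '' }

body -> '' contributes ''.
From body -> stmt: add FIRST(stmt) = { ), -, id, '' } (including '' since stmt is nullable).
body -> - rest body contributes {-}.
From body -> stmt stmt: stmt, stmt nullable, take FIRST(stmt) ∪ FIRST(stmt) = { ), -, id }; also '' since the whole RHS is nullable.
Union: FIRST(body) = { ), -, id, '' }.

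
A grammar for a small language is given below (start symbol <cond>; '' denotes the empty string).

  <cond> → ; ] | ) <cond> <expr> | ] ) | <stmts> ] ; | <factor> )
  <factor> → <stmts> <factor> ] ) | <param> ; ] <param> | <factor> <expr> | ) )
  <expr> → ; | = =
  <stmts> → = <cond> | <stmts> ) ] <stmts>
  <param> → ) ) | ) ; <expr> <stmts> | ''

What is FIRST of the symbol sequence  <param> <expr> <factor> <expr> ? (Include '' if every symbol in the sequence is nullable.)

{ ), ;, = }

Add FIRST(<param>)\{''} = { ) }; <param> is nullable, continue.
Add FIRST(<expr>) = { ;, = }; <expr> is not nullable, stop.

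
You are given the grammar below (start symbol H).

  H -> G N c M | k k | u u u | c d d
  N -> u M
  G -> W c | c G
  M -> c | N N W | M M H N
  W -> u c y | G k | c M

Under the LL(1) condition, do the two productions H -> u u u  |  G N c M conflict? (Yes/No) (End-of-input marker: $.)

FIRST(u u u) = { u } and FIRST(G N c M) = { c, u }.
Both contain u, so the two alternatives are not disjoint — LL(1) conflict.

Yes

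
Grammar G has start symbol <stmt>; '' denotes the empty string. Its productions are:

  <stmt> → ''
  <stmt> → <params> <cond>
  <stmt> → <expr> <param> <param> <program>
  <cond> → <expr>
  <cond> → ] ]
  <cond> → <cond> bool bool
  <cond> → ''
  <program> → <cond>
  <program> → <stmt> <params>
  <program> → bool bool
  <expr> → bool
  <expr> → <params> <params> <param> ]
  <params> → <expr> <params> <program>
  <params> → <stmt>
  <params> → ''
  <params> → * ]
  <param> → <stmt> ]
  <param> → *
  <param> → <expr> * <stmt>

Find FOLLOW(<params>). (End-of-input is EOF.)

In <stmt> → <params> <cond>: add FIRST(<cond>)\{''} = { *, ], bool }.
  Since <cond> is nullable, also add FOLLOW(<stmt>) = { EOF, *, ], bool }.
In <program> → <stmt> <params>: <params> is at the end, add FOLLOW(<program>) = { EOF, *, ], bool }.
In <expr> → <params> <params> <param> ]: add FIRST(<params> <param> ]) = { *, ], bool }.
In <expr> → <params> <params> <param> ]: add FIRST(<param> ]) = { *, ], bool }.
In <params> → <expr> <params> <program>: add FIRST(<program>)\{''} = { *, ], bool }.
  Since <program> is nullable, also add FOLLOW(<params>) = { EOF, *, ], bool }.
Union: FOLLOW(<params>) = { EOF, *, ], bool }.

{ EOF, *, ], bool }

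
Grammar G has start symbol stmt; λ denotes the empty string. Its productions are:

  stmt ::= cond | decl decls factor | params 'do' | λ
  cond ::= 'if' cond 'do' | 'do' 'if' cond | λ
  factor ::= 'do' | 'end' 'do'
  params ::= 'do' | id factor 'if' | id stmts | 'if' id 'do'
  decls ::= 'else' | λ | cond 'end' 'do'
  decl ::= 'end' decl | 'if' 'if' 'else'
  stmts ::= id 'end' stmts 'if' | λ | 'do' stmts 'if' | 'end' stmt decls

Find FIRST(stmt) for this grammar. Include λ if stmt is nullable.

From stmt ::= cond: add FIRST(cond) = { 'do', 'if', λ } (including λ since cond is nullable).
From stmt ::= decl decls factor: add FIRST(decl) = { 'end', 'if' }.
From stmt ::= params 'do': add FIRST(params) = { 'do', 'if', id }.
stmt ::= λ contributes λ.
Union: FIRST(stmt) = { 'do', 'end', 'if', id, λ }.

{ 'do', 'end', 'if', id, λ }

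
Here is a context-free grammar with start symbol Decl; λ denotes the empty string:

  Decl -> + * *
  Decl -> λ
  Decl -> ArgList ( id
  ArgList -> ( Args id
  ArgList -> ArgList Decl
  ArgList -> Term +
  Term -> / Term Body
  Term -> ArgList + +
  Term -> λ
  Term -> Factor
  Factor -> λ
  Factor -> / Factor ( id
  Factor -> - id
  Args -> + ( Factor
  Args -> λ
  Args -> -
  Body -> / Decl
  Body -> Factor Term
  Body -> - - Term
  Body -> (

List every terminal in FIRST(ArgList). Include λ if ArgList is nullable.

{ (, +, -, / }

ArgList -> ( Args id contributes {(}.
From ArgList -> ArgList Decl: add FIRST(ArgList) = { (, +, -, / }.
From ArgList -> Term +: Term nullable, take FIRST(Term) ∪ {+} = { (, +, -, / }.
Union: FIRST(ArgList) = { (, +, -, / }.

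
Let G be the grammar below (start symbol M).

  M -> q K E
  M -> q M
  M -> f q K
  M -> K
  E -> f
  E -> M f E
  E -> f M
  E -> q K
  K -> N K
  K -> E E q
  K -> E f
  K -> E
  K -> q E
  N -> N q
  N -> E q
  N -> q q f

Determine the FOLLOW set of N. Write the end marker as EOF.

In K -> N K: add FIRST(K) = { f, q }.
In N -> N q: add FIRST(q) = { q }.
Union: FOLLOW(N) = { f, q }.

{ f, q }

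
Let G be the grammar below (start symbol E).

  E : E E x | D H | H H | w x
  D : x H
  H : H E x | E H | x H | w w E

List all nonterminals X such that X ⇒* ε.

No nonterminal has an empty production or an RHS whose symbols are all nullable.

{ } (none)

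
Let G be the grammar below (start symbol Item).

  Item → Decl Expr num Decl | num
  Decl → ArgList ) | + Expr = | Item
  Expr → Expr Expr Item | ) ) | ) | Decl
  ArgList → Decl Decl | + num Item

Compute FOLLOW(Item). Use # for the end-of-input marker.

{ #, ), +, =, num }

Item is the start symbol, so # ∈ FOLLOW(Item).
In Decl → Item: Item is at the end, add FOLLOW(Decl) = { #, ), +, =, num }.
In Expr → Expr Expr Item: Item is at the end, add FOLLOW(Expr) = { ), +, =, num }.
In ArgList → + num Item: Item is at the end, add FOLLOW(ArgList) = { ) }.
Union: FOLLOW(Item) = { #, ), +, =, num }.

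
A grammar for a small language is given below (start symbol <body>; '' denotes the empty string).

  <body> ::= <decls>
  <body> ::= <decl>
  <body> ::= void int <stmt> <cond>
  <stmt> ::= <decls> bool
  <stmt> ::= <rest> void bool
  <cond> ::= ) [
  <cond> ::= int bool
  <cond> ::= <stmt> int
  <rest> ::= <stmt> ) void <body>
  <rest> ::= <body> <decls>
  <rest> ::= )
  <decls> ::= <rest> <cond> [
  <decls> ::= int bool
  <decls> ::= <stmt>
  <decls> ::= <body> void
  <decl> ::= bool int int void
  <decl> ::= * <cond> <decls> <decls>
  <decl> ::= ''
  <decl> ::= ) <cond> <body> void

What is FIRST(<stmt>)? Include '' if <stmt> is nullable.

From <stmt> ::= <decls> bool: add FIRST(<decls>) = { ), *, bool, int, void }.
From <stmt> ::= <rest> void bool: add FIRST(<rest>) = { ), *, bool, int, void }.
Union: FIRST(<stmt>) = { ), *, bool, int, void }.

{ ), *, bool, int, void }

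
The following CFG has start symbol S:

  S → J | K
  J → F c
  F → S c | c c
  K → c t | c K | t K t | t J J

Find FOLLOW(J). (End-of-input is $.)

In S → J: J is at the end, add FOLLOW(S) = { $, c }.
In K → t J J: add FIRST(J) = { c, t }.
In K → t J J: J is at the end, add FOLLOW(K) = { $, c, t }.
Union: FOLLOW(J) = { $, c, t }.

{ $, c, t }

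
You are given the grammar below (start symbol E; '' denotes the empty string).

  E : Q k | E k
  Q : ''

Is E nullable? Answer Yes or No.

No

Nullable nonterminals: Q.
No production of E has an RHS whose symbols are all nullable, so E is not nullable.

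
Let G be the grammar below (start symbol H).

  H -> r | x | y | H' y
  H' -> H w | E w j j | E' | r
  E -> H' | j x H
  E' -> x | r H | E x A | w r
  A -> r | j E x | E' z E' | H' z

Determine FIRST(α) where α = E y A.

{ j, r, w, x, y }

Add FIRST(E) = { j, r, w, x, y }; E is not nullable, stop.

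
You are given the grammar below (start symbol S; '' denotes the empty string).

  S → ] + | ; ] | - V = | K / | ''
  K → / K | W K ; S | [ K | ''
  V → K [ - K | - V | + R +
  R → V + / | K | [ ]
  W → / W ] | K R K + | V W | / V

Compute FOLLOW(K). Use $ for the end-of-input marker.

{ +, -, /, ;, =, [, ] }

In S → K /: add FIRST(/) = { / }.
In K → / K: K is at the end, add FOLLOW(K) = { +, -, /, ;, =, [, ] }.
In K → W K ; S: add FIRST(; S) = { ; }.
In K → [ K: K is at the end, add FOLLOW(K) = { +, -, /, ;, =, [, ] }.
In V → K [ - K: add FIRST([ - K) = { [ }.
In V → K [ - K: K is at the end, add FOLLOW(V) = { +, -, /, ;, =, [, ] }.
In R → K: K is at the end, add FOLLOW(R) = { +, -, /, [ }.
In W → K R K +: add FIRST(R K +) = { +, -, /, [ }.
In W → K R K +: add FIRST(+) = { + }.
Union: FOLLOW(K) = { +, -, /, ;, =, [, ] }.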